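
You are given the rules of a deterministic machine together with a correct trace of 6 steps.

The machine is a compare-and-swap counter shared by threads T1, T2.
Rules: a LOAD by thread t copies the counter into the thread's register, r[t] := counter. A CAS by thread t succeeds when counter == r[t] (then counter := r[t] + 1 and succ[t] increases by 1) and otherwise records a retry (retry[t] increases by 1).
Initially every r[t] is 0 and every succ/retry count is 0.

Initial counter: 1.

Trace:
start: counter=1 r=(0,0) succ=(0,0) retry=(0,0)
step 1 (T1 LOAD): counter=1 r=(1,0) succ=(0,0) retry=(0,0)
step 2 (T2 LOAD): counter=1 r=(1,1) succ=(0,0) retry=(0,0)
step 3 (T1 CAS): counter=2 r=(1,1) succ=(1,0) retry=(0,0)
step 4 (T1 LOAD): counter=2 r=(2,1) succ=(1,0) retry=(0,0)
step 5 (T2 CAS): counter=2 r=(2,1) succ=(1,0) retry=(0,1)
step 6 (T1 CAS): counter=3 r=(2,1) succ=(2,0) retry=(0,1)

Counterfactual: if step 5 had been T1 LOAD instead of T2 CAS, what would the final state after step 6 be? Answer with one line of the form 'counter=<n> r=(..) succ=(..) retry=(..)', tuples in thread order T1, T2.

counter=3 r=(2,1) succ=(2,0) retry=(0,0)

(re-executing from step 5 with the substitution; state before step 5: counter=2 r=(2,1) succ=(1,0) retry=(0,0))
step 5 (T1 LOAD): counter=2 r=(2,1) succ=(1,0) retry=(0,0)
step 6 (T1 CAS): counter=3 r=(2,1) succ=(2,0) retry=(0,0)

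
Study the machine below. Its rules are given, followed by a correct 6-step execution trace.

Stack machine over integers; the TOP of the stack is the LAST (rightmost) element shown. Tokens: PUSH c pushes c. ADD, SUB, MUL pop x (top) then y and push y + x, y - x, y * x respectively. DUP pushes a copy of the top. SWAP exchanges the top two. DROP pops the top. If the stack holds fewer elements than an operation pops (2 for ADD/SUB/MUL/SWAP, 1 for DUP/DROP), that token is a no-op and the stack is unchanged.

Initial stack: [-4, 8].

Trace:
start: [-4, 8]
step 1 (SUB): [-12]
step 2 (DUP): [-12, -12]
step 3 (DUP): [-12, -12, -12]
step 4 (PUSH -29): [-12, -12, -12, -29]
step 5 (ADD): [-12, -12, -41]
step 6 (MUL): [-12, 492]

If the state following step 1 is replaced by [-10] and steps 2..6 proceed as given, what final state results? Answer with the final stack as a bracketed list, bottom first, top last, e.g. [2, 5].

state after step 1 := [-10]
step 2 (DUP): [-10, -10]
step 3 (DUP): [-10, -10, -10]
step 4 (PUSH -29): [-10, -10, -10, -29]
step 5 (ADD): [-10, -10, -39]
step 6 (MUL): [-10, 390]

[-10, 390]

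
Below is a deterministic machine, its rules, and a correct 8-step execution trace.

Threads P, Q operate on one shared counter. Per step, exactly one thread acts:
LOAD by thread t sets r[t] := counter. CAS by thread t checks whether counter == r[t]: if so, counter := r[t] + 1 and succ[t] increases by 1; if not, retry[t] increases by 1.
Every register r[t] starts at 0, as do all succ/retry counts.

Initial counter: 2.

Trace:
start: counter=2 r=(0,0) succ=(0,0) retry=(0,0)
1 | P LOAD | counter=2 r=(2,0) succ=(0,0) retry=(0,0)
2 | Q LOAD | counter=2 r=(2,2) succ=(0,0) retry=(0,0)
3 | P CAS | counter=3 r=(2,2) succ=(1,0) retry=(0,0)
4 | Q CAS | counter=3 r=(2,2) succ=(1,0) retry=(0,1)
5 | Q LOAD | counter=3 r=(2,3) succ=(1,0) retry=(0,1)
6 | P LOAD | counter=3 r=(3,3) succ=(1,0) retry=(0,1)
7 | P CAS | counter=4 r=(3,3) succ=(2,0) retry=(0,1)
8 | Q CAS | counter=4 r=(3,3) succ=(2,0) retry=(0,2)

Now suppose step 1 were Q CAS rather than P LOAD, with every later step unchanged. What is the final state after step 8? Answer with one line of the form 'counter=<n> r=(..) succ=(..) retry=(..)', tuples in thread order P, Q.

(re-executing from step 1 with the substitution; state before step 1: counter=2 r=(0,0) succ=(0,0) retry=(0,0))
1 | Q CAS | counter=2 r=(0,0) succ=(0,0) retry=(0,1)
2 | Q LOAD | counter=2 r=(0,2) succ=(0,0) retry=(0,1)
3 | P CAS | counter=2 r=(0,2) succ=(0,0) retry=(1,1)
4 | Q CAS | counter=3 r=(0,2) succ=(0,1) retry=(1,1)
5 | Q LOAD | counter=3 r=(0,3) succ=(0,1) retry=(1,1)
6 | P LOAD | counter=3 r=(3,3) succ=(0,1) retry=(1,1)
7 | P CAS | counter=4 r=(3,3) succ=(1,1) retry=(1,1)
8 | Q CAS | counter=4 r=(3,3) succ=(1,1) retry=(1,2)

counter=4 r=(3,3) succ=(1,1) retry=(1,2)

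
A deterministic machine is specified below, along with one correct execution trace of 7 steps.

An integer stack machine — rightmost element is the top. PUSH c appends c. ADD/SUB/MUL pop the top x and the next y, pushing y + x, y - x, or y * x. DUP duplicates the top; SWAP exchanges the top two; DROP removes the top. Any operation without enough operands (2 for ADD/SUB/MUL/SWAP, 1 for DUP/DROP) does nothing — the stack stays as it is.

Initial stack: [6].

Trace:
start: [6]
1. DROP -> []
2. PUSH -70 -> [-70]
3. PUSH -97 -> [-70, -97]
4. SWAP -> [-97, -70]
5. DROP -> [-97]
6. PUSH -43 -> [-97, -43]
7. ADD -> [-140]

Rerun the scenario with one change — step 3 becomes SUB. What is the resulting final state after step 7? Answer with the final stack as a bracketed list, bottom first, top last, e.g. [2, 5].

(re-executing from step 3 with the substitution; state before step 3: [-70])
3. SUB -> [-70]
4. SWAP -> [-70]
5. DROP -> []
6. PUSH -43 -> [-43]
7. ADD -> [-43]

[-43]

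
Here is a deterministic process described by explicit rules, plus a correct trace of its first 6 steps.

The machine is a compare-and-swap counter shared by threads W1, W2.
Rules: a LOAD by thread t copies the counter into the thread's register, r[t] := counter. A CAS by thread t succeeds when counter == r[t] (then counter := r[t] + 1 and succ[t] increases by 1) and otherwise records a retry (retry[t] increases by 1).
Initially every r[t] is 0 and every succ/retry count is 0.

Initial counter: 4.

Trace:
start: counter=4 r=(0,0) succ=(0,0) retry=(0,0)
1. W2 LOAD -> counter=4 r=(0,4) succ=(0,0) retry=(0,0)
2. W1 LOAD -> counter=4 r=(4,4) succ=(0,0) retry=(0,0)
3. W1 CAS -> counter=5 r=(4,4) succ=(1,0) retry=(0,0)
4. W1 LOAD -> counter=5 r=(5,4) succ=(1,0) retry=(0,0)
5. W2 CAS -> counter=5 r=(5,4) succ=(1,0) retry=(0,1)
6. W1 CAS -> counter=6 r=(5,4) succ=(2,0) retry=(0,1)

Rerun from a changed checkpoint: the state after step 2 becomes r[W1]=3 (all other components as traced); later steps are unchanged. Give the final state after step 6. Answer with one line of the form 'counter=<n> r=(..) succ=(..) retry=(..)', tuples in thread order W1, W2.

counter=5 r=(4,4) succ=(0,1) retry=(2,0)

state after step 2 := counter=4 r=(3,4) succ=(0,0) retry=(0,0)
3. W1 CAS -> counter=4 r=(3,4) succ=(0,0) retry=(1,0)
4. W1 LOAD -> counter=4 r=(4,4) succ=(0,0) retry=(1,0)
5. W2 CAS -> counter=5 r=(4,4) succ=(0,1) retry=(1,0)
6. W1 CAS -> counter=5 r=(4,4) succ=(0,1) retry=(2,0)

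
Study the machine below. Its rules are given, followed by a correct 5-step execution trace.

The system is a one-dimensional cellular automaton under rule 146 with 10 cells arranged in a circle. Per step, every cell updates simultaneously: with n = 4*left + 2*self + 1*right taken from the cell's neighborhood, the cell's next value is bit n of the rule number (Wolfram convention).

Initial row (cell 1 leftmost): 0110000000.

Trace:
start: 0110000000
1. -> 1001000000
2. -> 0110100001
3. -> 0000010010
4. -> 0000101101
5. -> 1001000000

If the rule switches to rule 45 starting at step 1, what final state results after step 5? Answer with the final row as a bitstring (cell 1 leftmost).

(re-executing steps 1..5 under rule 45; state before step 1: 0110000000)
1. -> 0100111111
2. -> 1100100000
3. -> 1000101110
4. -> 1010111001
5. -> 0111100001

0111100001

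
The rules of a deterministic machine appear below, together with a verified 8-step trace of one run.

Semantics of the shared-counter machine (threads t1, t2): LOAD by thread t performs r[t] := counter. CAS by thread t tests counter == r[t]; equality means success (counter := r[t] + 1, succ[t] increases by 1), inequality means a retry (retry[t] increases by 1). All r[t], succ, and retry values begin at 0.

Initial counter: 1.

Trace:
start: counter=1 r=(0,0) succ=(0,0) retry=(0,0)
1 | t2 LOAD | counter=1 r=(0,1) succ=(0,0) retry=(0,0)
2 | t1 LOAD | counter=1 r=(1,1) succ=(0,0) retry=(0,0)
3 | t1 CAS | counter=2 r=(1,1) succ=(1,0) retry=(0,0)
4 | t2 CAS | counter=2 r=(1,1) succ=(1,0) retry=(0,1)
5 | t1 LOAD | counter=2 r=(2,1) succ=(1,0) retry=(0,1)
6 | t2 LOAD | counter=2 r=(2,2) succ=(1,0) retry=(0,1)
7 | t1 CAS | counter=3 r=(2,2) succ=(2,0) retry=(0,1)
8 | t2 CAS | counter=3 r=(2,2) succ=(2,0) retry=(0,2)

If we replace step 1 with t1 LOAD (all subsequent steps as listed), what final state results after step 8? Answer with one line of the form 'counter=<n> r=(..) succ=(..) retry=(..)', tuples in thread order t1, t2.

counter=3 r=(2,2) succ=(2,0) retry=(0,2)

(re-executing from step 1 with the substitution; state before step 1: counter=1 r=(0,0) succ=(0,0) retry=(0,0))
1 | t1 LOAD | counter=1 r=(1,0) succ=(0,0) retry=(0,0)
2 | t1 LOAD | counter=1 r=(1,0) succ=(0,0) retry=(0,0)
3 | t1 CAS | counter=2 r=(1,0) succ=(1,0) retry=(0,0)
4 | t2 CAS | counter=2 r=(1,0) succ=(1,0) retry=(0,1)
5 | t1 LOAD | counter=2 r=(2,0) succ=(1,0) retry=(0,1)
6 | t2 LOAD | counter=2 r=(2,2) succ=(1,0) retry=(0,1)
7 | t1 CAS | counter=3 r=(2,2) succ=(2,0) retry=(0,1)
8 | t2 CAS | counter=3 r=(2,2) succ=(2,0) retry=(0,2)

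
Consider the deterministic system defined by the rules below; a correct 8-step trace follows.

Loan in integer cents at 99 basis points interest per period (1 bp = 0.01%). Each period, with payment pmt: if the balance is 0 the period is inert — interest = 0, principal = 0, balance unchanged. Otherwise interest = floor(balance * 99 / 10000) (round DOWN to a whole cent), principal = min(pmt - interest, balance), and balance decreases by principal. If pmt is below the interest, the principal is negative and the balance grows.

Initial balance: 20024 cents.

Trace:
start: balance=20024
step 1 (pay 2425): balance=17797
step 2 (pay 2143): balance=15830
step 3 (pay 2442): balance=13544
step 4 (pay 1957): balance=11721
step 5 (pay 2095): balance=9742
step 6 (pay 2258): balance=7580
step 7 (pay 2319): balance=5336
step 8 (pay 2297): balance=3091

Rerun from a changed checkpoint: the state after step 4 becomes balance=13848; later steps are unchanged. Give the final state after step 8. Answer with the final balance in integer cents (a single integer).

5303

state after step 4 := balance=13848
step 5 (pay 2095): balance=11890
step 6 (pay 2258): balance=9749
step 7 (pay 2319): balance=7526
step 8 (pay 2297): balance=5303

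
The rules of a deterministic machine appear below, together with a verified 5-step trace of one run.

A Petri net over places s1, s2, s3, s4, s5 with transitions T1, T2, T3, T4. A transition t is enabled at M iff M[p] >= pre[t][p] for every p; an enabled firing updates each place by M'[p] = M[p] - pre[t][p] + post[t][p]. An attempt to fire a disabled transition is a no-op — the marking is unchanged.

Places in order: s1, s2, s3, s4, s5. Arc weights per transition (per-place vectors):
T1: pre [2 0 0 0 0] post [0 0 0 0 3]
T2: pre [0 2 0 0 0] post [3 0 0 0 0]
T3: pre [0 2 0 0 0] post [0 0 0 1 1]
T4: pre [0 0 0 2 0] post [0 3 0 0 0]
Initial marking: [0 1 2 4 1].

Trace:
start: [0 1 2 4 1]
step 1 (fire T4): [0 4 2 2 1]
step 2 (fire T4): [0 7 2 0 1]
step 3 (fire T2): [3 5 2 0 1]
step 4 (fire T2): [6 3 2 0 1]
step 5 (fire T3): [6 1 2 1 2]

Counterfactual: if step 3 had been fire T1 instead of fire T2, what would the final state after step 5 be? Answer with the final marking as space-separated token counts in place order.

3 3 2 1 2

(re-executing from step 3 with the substitution; state before step 3: [0 7 2 0 1])
step 3 (fire T1): [0 7 2 0 1]
step 4 (fire T2): [3 5 2 0 1]
step 5 (fire T3): [3 3 2 1 2]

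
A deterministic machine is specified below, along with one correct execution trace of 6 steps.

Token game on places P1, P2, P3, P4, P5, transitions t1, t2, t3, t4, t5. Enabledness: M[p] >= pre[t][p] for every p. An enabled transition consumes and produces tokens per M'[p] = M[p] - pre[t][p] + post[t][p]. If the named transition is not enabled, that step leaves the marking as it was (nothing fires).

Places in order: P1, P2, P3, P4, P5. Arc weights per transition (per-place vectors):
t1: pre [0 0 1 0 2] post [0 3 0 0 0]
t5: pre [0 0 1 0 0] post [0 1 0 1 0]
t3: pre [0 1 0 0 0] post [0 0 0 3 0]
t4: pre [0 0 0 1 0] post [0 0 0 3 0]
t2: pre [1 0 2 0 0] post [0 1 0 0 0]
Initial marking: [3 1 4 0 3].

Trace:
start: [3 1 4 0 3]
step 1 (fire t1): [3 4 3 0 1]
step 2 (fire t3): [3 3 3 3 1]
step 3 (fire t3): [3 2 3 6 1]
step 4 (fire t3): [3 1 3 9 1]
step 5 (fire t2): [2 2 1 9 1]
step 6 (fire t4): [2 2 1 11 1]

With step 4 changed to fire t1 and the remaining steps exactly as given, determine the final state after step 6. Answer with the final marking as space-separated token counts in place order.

2 3 1 8 1

(re-executing from step 4 with the substitution; state before step 4: [3 2 3 6 1])
step 4 (fire t1): [3 2 3 6 1]
step 5 (fire t2): [2 3 1 6 1]
step 6 (fire t4): [2 3 1 8 1]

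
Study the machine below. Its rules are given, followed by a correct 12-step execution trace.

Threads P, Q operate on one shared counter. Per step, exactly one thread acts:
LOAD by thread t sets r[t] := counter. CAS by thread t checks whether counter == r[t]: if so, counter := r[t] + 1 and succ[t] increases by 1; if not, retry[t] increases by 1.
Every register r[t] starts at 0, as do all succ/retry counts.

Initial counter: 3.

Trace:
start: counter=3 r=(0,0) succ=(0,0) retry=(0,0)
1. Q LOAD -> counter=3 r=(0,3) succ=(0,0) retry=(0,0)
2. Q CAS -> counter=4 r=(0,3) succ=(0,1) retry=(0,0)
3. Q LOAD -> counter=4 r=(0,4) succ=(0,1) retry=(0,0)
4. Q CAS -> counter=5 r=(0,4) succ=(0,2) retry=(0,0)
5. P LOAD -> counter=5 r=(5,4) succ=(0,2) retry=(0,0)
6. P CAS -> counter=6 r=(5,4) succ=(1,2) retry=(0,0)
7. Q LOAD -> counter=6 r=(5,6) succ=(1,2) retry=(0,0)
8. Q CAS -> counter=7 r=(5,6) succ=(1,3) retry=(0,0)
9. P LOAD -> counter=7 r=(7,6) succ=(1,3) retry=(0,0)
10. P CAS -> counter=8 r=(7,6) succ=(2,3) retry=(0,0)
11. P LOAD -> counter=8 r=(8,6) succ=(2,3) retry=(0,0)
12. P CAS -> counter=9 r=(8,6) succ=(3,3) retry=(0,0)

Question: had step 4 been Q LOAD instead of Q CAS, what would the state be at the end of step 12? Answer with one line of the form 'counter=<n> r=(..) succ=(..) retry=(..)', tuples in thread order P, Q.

counter=8 r=(7,5) succ=(3,2) retry=(0,0)

(re-executing from step 4 with the substitution; state before step 4: counter=4 r=(0,4) succ=(0,1) retry=(0,0))
4. Q LOAD -> counter=4 r=(0,4) succ=(0,1) retry=(0,0)
5. P LOAD -> counter=4 r=(4,4) succ=(0,1) retry=(0,0)
6. P CAS -> counter=5 r=(4,4) succ=(1,1) retry=(0,0)
7. Q LOAD -> counter=5 r=(4,5) succ=(1,1) retry=(0,0)
8. Q CAS -> counter=6 r=(4,5) succ=(1,2) retry=(0,0)
9. P LOAD -> counter=6 r=(6,5) succ=(1,2) retry=(0,0)
10. P CAS -> counter=7 r=(6,5) succ=(2,2) retry=(0,0)
11. P LOAD -> counter=7 r=(7,5) succ=(2,2) retry=(0,0)
12. P CAS -> counter=8 r=(7,5) succ=(3,2) retry=(0,0)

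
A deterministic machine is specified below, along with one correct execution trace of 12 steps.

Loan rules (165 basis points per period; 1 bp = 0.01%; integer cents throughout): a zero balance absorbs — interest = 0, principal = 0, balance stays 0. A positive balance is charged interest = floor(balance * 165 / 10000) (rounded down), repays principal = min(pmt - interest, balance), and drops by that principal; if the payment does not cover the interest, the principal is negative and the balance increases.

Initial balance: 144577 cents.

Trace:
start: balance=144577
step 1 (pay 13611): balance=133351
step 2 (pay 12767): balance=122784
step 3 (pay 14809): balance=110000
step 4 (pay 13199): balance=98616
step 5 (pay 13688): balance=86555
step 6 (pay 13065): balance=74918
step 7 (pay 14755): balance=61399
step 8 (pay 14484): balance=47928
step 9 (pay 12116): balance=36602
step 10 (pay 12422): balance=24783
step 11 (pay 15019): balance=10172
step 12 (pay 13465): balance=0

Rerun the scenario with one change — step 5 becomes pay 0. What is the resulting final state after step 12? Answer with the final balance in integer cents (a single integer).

12226

(re-executing from step 5 with the substitution; state before step 5: balance=98616)
step 5 (pay 0): balance=100243
step 6 (pay 13065): balance=88832
step 7 (pay 14755): balance=75542
step 8 (pay 14484): balance=62304
step 9 (pay 12116): balance=51216
step 10 (pay 12422): balance=39639
step 11 (pay 15019): balance=25274
step 12 (pay 13465): balance=12226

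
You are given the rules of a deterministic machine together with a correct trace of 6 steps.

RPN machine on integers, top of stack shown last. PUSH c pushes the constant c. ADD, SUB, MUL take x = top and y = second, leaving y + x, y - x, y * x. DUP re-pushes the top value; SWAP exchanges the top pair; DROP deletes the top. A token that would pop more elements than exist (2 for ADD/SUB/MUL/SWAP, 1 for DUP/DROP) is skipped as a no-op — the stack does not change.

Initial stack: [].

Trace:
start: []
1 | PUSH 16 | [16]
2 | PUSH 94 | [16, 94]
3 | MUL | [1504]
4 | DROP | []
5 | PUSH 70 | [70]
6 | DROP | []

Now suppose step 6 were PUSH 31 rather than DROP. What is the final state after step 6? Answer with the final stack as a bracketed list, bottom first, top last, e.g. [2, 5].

[70, 31]

(re-executing from step 6 with the substitution; state before step 6: [70])
6 | PUSH 31 | [70, 31]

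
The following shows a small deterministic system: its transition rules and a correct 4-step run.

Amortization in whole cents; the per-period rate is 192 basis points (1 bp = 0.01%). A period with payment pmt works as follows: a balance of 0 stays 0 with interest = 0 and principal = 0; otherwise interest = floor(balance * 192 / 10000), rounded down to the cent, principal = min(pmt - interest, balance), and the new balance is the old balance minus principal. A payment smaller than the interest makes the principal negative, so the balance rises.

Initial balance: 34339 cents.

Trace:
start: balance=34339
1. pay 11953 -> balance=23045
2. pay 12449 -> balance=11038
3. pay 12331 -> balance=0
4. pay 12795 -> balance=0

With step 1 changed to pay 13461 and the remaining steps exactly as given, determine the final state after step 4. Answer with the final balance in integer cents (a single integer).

0

(re-executing from step 1 with the substitution; state before step 1: balance=34339)
1. pay 13461 -> balance=21537
2. pay 12449 -> balance=9501
3. pay 12331 -> balance=0
4. pay 12795 -> balance=0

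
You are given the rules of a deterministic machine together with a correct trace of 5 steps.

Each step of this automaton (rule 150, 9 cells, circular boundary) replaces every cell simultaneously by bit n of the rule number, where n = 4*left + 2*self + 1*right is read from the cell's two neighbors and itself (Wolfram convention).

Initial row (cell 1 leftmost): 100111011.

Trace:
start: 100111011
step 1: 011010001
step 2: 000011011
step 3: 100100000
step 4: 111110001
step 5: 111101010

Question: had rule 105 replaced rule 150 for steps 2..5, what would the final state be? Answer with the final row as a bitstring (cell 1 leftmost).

111101010

(re-executing steps 2..5 under rule 105; state before step 2: 011010001)
step 2: 111100100
step 3: 100100000
step 4: 000001110
step 5: 111101010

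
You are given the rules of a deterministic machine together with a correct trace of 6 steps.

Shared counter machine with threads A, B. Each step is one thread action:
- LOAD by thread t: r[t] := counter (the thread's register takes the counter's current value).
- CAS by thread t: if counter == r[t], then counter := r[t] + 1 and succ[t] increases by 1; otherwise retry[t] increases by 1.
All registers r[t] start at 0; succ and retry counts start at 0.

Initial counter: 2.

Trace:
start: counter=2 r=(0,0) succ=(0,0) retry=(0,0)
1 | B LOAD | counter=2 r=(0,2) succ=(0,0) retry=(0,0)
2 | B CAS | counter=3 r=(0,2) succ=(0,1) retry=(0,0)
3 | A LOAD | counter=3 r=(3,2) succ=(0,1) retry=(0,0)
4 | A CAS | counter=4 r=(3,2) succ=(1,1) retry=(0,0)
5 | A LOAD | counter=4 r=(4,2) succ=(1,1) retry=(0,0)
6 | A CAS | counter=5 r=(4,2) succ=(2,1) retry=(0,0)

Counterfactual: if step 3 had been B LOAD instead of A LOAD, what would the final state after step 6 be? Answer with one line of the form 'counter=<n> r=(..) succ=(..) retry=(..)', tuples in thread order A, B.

counter=4 r=(3,3) succ=(1,1) retry=(1,0)

(re-executing from step 3 with the substitution; state before step 3: counter=3 r=(0,2) succ=(0,1) retry=(0,0))
3 | B LOAD | counter=3 r=(0,3) succ=(0,1) retry=(0,0)
4 | A CAS | counter=3 r=(0,3) succ=(0,1) retry=(1,0)
5 | A LOAD | counter=3 r=(3,3) succ=(0,1) retry=(1,0)
6 | A CAS | counter=4 r=(3,3) succ=(1,1) retry=(1,0)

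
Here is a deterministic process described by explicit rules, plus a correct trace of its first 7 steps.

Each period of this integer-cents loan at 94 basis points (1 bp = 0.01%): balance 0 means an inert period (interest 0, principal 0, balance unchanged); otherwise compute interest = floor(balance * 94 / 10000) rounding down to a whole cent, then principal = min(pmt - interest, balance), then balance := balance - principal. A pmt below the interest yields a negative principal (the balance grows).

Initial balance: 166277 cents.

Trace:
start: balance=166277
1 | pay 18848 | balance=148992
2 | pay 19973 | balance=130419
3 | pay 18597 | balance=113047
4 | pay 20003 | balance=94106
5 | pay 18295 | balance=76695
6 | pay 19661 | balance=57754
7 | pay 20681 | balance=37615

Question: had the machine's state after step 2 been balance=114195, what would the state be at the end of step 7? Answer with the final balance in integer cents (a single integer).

state after step 2 := balance=114195
3 | pay 18597 | balance=96671
4 | pay 20003 | balance=77576
5 | pay 18295 | balance=60010
6 | pay 19661 | balance=40913
7 | pay 20681 | balance=20616

20616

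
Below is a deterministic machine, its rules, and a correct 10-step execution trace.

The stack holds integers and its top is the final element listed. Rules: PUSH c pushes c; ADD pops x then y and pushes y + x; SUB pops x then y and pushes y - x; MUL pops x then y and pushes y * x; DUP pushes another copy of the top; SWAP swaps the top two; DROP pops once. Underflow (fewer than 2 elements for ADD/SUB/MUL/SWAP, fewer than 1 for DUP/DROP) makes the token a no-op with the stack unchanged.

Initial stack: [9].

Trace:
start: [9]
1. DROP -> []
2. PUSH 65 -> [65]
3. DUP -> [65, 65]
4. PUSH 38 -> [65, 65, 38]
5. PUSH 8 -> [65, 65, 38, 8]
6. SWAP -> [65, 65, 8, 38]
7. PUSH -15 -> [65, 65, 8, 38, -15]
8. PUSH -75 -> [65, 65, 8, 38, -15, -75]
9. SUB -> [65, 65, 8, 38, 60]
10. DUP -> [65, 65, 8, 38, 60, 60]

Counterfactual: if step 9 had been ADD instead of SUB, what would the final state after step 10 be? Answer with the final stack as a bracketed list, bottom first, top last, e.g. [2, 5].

(re-executing from step 9 with the substitution; state before step 9: [65, 65, 8, 38, -15, -75])
9. ADD -> [65, 65, 8, 38, -90]
10. DUP -> [65, 65, 8, 38, -90, -90]

[65, 65, 8, 38, -90, -90]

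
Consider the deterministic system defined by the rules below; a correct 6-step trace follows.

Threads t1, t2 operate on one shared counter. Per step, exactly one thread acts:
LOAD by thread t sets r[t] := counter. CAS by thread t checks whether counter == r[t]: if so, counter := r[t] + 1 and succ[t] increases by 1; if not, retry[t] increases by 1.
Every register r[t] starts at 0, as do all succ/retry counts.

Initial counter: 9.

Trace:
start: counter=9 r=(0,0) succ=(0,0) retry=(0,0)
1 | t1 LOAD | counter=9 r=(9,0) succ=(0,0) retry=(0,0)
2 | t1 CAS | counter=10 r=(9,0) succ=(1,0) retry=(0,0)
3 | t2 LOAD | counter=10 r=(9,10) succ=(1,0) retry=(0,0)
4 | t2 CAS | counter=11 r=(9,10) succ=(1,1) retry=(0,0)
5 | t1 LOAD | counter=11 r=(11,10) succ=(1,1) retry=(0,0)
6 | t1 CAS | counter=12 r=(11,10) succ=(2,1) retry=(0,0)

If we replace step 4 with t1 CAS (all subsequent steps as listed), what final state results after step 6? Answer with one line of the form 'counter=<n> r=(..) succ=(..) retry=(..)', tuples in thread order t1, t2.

counter=11 r=(10,10) succ=(2,0) retry=(1,0)

(re-executing from step 4 with the substitution; state before step 4: counter=10 r=(9,10) succ=(1,0) retry=(0,0))
4 | t1 CAS | counter=10 r=(9,10) succ=(1,0) retry=(1,0)
5 | t1 LOAD | counter=10 r=(10,10) succ=(1,0) retry=(1,0)
6 | t1 CAS | counter=11 r=(10,10) succ=(2,0) retry=(1,0)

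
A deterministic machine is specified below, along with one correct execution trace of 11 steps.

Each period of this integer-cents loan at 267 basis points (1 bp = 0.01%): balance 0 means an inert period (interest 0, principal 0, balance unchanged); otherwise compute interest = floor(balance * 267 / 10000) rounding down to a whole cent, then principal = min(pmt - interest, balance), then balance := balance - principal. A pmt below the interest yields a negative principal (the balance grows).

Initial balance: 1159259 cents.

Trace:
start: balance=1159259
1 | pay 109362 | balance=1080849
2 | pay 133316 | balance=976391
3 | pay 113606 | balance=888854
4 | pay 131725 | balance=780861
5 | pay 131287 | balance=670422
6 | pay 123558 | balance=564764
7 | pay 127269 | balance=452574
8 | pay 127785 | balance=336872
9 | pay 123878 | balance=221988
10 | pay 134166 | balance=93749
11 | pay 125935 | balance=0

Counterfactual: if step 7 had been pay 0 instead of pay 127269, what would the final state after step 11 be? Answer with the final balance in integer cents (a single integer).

111732

(re-executing from step 7 with the substitution; state before step 7: balance=564764)
7 | pay 0 | balance=579843
8 | pay 127785 | balance=467539
9 | pay 123878 | balance=356144
10 | pay 134166 | balance=231487
11 | pay 125935 | balance=111732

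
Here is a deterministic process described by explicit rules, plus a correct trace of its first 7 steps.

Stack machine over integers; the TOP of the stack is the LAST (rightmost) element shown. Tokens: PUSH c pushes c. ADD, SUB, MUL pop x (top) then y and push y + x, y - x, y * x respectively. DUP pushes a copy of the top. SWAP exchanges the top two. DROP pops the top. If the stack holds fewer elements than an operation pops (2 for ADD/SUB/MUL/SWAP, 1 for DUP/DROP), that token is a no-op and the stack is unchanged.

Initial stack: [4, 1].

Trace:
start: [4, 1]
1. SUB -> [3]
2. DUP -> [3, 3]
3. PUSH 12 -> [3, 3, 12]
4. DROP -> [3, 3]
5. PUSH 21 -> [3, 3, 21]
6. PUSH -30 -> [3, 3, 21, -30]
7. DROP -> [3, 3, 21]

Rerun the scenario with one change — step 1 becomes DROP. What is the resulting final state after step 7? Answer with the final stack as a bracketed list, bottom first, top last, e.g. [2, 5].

[4, 4, 21]

(re-executing from step 1 with the substitution; state before step 1: [4, 1])
1. DROP -> [4]
2. DUP -> [4, 4]
3. PUSH 12 -> [4, 4, 12]
4. DROP -> [4, 4]
5. PUSH 21 -> [4, 4, 21]
6. PUSH -30 -> [4, 4, 21, -30]
7. DROP -> [4, 4, 21]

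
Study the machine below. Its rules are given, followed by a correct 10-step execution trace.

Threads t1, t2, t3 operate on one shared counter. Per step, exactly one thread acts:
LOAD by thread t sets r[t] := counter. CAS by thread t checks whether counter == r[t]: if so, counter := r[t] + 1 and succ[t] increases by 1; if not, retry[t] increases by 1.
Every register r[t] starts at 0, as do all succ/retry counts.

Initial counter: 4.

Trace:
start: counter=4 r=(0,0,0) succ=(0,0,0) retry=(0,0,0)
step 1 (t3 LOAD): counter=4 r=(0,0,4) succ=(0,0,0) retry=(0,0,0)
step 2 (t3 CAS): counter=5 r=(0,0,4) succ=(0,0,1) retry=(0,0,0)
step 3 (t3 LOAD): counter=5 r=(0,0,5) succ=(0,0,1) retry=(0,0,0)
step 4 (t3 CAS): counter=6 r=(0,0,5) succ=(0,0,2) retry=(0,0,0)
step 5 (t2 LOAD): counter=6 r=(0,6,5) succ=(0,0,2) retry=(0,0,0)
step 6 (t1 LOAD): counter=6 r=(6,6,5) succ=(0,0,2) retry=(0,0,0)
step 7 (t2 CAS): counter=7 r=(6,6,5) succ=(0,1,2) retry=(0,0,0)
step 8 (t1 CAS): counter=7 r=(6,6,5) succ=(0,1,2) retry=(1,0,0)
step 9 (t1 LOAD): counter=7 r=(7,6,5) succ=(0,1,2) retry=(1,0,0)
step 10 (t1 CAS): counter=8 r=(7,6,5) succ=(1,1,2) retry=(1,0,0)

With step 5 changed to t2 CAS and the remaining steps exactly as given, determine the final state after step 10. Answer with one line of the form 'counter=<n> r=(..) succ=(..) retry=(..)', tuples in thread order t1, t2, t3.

(re-executing from step 5 with the substitution; state before step 5: counter=6 r=(0,0,5) succ=(0,0,2) retry=(0,0,0))
step 5 (t2 CAS): counter=6 r=(0,0,5) succ=(0,0,2) retry=(0,1,0)
step 6 (t1 LOAD): counter=6 r=(6,0,5) succ=(0,0,2) retry=(0,1,0)
step 7 (t2 CAS): counter=6 r=(6,0,5) succ=(0,0,2) retry=(0,2,0)
step 8 (t1 CAS): counter=7 r=(6,0,5) succ=(1,0,2) retry=(0,2,0)
step 9 (t1 LOAD): counter=7 r=(7,0,5) succ=(1,0,2) retry=(0,2,0)
step 10 (t1 CAS): counter=8 r=(7,0,5) succ=(2,0,2) retry=(0,2,0)

counter=8 r=(7,0,5) succ=(2,0,2) retry=(0,2,0)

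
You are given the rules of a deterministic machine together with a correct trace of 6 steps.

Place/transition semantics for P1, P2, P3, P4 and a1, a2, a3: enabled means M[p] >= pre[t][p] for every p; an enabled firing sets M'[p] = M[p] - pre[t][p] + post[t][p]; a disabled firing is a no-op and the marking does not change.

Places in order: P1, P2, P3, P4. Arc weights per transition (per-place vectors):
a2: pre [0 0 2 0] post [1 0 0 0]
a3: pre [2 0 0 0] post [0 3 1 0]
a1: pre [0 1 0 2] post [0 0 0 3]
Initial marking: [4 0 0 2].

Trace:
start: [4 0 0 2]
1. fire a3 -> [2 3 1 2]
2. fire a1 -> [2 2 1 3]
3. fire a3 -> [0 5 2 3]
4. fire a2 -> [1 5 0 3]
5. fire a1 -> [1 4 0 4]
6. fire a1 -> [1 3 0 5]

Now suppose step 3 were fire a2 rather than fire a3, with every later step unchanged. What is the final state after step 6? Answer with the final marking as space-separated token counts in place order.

2 0 1 5

(re-executing from step 3 with the substitution; state before step 3: [2 2 1 3])
3. fire a2 -> [2 2 1 3]
4. fire a2 -> [2 2 1 3]
5. fire a1 -> [2 1 1 4]
6. fire a1 -> [2 0 1 5]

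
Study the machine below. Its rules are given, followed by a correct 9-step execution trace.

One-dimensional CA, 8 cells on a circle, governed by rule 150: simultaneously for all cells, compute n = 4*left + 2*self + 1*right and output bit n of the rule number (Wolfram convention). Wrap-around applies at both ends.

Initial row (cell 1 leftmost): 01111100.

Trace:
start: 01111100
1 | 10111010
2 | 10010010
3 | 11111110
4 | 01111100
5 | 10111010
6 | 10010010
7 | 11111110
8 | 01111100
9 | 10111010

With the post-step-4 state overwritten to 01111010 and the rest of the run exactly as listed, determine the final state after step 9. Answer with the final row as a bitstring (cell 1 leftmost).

state after step 4 := 01111010
5 | 10110011
6 | 00001101
7 | 10010001
8 | 01111010
9 | 10110011

10110011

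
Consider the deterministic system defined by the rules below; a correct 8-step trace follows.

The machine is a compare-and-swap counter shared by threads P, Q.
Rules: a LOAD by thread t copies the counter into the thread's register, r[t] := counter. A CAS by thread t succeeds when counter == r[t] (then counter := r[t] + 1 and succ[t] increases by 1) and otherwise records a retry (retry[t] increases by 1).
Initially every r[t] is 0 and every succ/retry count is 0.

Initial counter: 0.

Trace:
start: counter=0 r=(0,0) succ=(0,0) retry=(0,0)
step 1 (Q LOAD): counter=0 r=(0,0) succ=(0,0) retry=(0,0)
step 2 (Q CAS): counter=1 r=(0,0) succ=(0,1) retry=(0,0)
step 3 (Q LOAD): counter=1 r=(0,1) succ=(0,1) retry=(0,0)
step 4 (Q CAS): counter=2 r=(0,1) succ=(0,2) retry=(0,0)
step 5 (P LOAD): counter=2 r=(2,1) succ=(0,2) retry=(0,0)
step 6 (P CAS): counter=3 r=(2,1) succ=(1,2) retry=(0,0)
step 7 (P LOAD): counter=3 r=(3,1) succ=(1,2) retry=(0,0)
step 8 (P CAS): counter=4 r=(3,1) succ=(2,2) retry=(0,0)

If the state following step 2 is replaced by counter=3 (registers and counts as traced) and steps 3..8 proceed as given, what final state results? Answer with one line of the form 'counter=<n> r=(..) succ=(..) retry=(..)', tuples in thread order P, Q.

counter=6 r=(5,3) succ=(2,2) retry=(0,0)

state after step 2 := counter=3 r=(0,0) succ=(0,1) retry=(0,0)
step 3 (Q LOAD): counter=3 r=(0,3) succ=(0,1) retry=(0,0)
step 4 (Q CAS): counter=4 r=(0,3) succ=(0,2) retry=(0,0)
step 5 (P LOAD): counter=4 r=(4,3) succ=(0,2) retry=(0,0)
step 6 (P CAS): counter=5 r=(4,3) succ=(1,2) retry=(0,0)
step 7 (P LOAD): counter=5 r=(5,3) succ=(1,2) retry=(0,0)
step 8 (P CAS): counter=6 r=(5,3) succ=(2,2) retry=(0,0)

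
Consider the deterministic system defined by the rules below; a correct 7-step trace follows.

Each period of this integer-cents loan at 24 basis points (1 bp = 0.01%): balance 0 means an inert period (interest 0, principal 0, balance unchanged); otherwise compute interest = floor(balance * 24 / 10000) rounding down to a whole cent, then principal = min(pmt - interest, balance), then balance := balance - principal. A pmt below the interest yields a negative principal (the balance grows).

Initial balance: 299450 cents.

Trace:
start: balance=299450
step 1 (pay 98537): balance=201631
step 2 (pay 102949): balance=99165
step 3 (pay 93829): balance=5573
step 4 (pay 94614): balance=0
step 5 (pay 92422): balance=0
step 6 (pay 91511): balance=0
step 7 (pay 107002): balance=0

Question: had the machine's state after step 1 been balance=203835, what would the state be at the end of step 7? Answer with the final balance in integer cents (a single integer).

0

state after step 1 := balance=203835
step 2 (pay 102949): balance=101375
step 3 (pay 93829): balance=7789
step 4 (pay 94614): balance=0
step 5 (pay 92422): balance=0
step 6 (pay 91511): balance=0
step 7 (pay 107002): balance=0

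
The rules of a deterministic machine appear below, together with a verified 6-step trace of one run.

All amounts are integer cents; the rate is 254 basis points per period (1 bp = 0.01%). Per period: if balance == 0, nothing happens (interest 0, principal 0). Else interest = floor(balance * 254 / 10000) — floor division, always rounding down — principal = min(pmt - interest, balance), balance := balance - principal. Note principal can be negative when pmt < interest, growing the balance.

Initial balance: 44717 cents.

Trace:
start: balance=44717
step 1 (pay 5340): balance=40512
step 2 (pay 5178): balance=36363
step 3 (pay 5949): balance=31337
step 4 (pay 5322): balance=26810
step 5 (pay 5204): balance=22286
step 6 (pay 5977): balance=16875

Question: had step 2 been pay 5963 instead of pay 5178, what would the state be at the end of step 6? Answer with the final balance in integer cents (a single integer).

16008

(re-executing from step 2 with the substitution; state before step 2: balance=40512)
step 2 (pay 5963): balance=35578
step 3 (pay 5949): balance=30532
step 4 (pay 5322): balance=25985
step 5 (pay 5204): balance=21441
step 6 (pay 5977): balance=16008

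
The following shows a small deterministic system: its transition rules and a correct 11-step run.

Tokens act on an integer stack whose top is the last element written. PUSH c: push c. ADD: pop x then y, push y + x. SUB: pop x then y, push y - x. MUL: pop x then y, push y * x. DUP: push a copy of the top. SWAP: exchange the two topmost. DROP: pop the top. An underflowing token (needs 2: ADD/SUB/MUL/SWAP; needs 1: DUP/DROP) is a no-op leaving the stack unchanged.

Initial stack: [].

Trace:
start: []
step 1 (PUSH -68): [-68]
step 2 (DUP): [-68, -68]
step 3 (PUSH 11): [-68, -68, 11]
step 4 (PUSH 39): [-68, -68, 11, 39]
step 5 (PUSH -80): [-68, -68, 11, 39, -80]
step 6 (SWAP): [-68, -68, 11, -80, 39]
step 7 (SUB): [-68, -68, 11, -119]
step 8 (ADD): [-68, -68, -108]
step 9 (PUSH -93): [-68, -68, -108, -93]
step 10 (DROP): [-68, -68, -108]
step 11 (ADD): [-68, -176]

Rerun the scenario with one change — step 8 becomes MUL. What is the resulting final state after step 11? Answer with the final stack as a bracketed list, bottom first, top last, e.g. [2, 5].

[-68, -1377]

(re-executing from step 8 with the substitution; state before step 8: [-68, -68, 11, -119])
step 8 (MUL): [-68, -68, -1309]
step 9 (PUSH -93): [-68, -68, -1309, -93]
step 10 (DROP): [-68, -68, -1309]
step 11 (ADD): [-68, -1377]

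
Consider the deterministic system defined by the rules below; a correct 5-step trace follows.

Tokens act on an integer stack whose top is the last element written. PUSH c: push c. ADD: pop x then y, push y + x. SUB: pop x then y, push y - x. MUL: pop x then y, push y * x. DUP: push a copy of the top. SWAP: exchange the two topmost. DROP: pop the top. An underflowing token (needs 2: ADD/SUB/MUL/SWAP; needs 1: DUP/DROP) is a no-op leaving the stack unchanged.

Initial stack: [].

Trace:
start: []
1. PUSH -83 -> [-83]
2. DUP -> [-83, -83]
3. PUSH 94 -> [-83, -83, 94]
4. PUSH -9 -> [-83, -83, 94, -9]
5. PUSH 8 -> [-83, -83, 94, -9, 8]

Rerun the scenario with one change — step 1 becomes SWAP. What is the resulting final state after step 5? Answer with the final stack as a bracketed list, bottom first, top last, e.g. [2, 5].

[94, -9, 8]

(re-executing from step 1 with the substitution; state before step 1: [])
1. SWAP -> []
2. DUP -> []
3. PUSH 94 -> [94]
4. PUSH -9 -> [94, -9]
5. PUSH 8 -> [94, -9, 8]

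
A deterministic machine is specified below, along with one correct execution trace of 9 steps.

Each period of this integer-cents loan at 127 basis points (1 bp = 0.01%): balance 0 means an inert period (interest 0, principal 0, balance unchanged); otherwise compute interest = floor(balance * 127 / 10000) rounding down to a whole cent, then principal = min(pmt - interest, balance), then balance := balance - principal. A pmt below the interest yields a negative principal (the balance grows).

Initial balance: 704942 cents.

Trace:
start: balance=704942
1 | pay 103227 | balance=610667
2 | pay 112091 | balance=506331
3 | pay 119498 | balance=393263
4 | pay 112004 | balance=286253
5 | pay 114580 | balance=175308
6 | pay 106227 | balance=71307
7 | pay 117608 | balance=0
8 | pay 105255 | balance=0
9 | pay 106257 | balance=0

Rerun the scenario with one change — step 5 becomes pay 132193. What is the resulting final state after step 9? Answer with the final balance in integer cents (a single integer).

0

(re-executing from step 5 with the substitution; state before step 5: balance=286253)
5 | pay 132193 | balance=157695
6 | pay 106227 | balance=53470
7 | pay 117608 | balance=0
8 | pay 105255 | balance=0
9 | pay 106257 | balance=0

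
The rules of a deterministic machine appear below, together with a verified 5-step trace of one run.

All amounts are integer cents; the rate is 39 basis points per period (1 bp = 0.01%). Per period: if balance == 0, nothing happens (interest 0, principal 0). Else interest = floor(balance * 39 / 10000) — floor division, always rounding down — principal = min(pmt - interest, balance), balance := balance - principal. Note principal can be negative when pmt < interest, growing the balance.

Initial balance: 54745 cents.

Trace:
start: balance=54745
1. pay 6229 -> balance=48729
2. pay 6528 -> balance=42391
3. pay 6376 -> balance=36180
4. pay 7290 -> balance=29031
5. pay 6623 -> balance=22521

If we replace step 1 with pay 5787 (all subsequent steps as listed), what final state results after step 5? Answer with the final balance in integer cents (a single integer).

(re-executing from step 1 with the substitution; state before step 1: balance=54745)
1. pay 5787 -> balance=49171
2. pay 6528 -> balance=42834
3. pay 6376 -> balance=36625
4. pay 7290 -> balance=29477
5. pay 6623 -> balance=22968

22968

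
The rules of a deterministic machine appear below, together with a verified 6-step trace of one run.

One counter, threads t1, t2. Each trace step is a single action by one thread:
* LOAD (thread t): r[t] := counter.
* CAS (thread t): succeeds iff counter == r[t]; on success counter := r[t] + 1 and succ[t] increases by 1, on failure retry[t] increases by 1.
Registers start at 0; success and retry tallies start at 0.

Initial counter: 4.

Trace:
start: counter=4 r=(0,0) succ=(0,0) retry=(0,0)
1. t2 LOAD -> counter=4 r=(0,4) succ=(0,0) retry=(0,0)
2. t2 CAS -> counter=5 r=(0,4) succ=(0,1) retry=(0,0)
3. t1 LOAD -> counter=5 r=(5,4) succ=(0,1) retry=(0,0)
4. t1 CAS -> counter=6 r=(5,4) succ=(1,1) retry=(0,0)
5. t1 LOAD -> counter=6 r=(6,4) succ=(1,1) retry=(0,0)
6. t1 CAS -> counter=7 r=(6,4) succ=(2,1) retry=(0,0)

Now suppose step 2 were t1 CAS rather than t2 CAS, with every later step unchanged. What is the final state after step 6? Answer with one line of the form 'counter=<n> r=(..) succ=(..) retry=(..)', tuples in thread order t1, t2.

(re-executing from step 2 with the substitution; state before step 2: counter=4 r=(0,4) succ=(0,0) retry=(0,0))
2. t1 CAS -> counter=4 r=(0,4) succ=(0,0) retry=(1,0)
3. t1 LOAD -> counter=4 r=(4,4) succ=(0,0) retry=(1,0)
4. t1 CAS -> counter=5 r=(4,4) succ=(1,0) retry=(1,0)
5. t1 LOAD -> counter=5 r=(5,4) succ=(1,0) retry=(1,0)
6. t1 CAS -> counter=6 r=(5,4) succ=(2,0) retry=(1,0)

counter=6 r=(5,4) succ=(2,0) retry=(1,0)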